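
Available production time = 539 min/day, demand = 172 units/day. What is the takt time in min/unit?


Formula: Takt Time = Available Production Time / Customer Demand
Takt = 539 min/day / 172 units/day
Takt = 3.13 min/unit

3.13 min/unit


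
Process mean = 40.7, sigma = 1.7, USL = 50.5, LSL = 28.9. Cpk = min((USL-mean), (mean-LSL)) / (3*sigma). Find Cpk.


Cpu = (50.5 - 40.7) / (3 * 1.7) = 1.92
Cpl = (40.7 - 28.9) / (3 * 1.7) = 2.31
Cpk = min(1.92, 2.31) = 1.92

1.92


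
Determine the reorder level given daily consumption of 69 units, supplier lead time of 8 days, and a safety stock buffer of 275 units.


Formula: ROP = (Daily Demand * Lead Time) + Safety Stock
Demand during lead time = 69 * 8 = 552 units
ROP = 552 + 275 = 827 units

827 units


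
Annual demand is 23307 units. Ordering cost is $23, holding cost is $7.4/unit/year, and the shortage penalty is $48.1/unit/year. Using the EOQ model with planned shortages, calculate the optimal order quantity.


Formula: EOQ* = sqrt(2DS/H) * sqrt((H+P)/P)
Base EOQ = sqrt(2*23307*23/7.4) = 380.63 units
Correction = sqrt((7.4+48.1)/48.1) = 1.07417
EOQ* = 380.63 * 1.07417 = 408.9 units

408.9 units


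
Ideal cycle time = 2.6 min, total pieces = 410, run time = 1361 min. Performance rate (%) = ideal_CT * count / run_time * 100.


Formula: Performance = (Ideal CT * Total Count) / Run Time * 100
Ideal output time = 2.6 * 410 = 1066.0 min
Performance = 1066.0 / 1361 * 100 = 78.3%

78.3%


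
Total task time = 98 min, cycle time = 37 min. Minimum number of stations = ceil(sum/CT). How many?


Formula: N_min = ceil(Sum of Task Times / Cycle Time)
N_min = ceil(98 min / 37 min) = ceil(2.6486)
N_min = 3 stations

3


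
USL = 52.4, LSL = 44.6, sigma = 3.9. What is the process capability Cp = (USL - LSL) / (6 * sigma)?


Cp = (52.4 - 44.6) / (6 * 3.9)

0.33


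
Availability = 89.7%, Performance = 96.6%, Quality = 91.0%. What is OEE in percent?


Formula: OEE = Availability * Performance * Quality / 10000
A * P = 89.7% * 96.6% / 100 = 86.65%
OEE = 86.65% * 91.0% / 100 = 78.9%

78.9%


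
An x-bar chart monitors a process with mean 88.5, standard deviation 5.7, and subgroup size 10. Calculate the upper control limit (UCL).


UCL = 88.5 + 3 * 5.7 / sqrt(10)

93.91


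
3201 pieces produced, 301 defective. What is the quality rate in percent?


Formula: Quality Rate = Good Pieces / Total Pieces * 100
Good pieces = 3201 - 301 = 2900
QR = 2900 / 3201 * 100 = 90.6%

90.6%


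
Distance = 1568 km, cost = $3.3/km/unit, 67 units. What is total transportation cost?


TC = dist * cost * units = 1568 * 3.3 * 67 = $346684.80

$346684.80


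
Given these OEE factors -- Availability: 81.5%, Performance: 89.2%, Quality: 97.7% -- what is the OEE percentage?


Formula: OEE = Availability * Performance * Quality / 10000
A * P = 81.5% * 89.2% / 100 = 72.7%
OEE = 72.7% * 97.7% / 100 = 71.0%

71.0%


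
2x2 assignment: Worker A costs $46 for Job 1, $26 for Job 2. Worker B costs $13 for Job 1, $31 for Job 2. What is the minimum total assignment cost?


Option 1: A->1 + B->2 = $46 + $31 = $77
Option 2: A->2 + B->1 = $26 + $13 = $39
Min cost = min($77, $39) = $39

$39


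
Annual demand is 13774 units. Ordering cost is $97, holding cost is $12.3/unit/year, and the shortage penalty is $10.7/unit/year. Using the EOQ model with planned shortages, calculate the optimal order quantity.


Formula: EOQ* = sqrt(2DS/H) * sqrt((H+P)/P)
Base EOQ = sqrt(2*13774*97/12.3) = 466.1 units
Correction = sqrt((12.3+10.7)/10.7) = 1.46613
EOQ* = 466.1 * 1.46613 = 683.4 units

683.4 units


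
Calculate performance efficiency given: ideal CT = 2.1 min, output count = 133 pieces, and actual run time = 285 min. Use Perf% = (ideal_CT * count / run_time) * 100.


Formula: Performance = (Ideal CT * Total Count) / Run Time * 100
Ideal output time = 2.1 * 133 = 279.3 min
Performance = 279.3 / 285 * 100 = 98.0%

98.0%


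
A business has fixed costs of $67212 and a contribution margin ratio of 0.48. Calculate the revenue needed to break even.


Formula: BER = Fixed Costs / Contribution Margin Ratio
BER = $67212 / 0.48
BER = $140025.00 (to the nearest cent)

$140025.00


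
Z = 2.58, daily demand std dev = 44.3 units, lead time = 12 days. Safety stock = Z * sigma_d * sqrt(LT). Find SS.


Formula: SS = z * sigma_d * sqrt(LT)
sqrt(LT) = sqrt(12) = 3.4641
SS = 2.58 * 44.3 * 3.4641
SS = 395.9 units

395.9 units


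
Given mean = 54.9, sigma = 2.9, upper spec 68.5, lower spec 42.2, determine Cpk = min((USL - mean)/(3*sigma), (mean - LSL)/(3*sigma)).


Cpu = (68.5 - 54.9) / (3 * 2.9) = 1.56
Cpl = (54.9 - 42.2) / (3 * 2.9) = 1.46
Cpk = min(1.56, 1.46) = 1.46

1.46


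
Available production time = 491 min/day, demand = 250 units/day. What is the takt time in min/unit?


Formula: Takt Time = Available Production Time / Customer Demand
Takt = 491 min/day / 250 units/day
Takt = 1.96 min/unit

1.96 min/unit


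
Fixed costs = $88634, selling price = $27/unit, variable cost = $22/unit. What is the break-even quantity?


Formula: BEQ = Fixed Costs / (Price - Variable Cost)
Contribution margin = $27 - $22 = $5/unit
BEQ = ceil($88634 / $5/unit) = ceil(17726.8) = 17727 units

17727 units


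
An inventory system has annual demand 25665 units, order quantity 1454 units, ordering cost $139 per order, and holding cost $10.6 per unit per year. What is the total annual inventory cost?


TC = 25665/1454 * 139 + 1454/2 * 10.6

$10159.73


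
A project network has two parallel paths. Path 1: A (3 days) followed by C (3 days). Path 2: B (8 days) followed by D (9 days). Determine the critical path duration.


Path 1 = 3 + 3 = 6 days
Path 2 = 8 + 9 = 17 days
Duration = max(6, 17) = 17 days

17 days


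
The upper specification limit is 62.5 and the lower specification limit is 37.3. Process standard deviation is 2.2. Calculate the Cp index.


Cp = (62.5 - 37.3) / (6 * 2.2)

1.91


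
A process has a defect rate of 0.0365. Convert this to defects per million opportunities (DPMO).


DPMO = defect_rate * 1000000 = 0.0365 * 1000000

36500


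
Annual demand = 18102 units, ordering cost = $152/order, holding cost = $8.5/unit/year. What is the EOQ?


Formula: EOQ = sqrt(2 * D * S / H)
Numerator: 2 * 18102 * 152 = 5503008
2DS/H = 5503008 / 8.5 = 647412.7
EOQ = sqrt(647412.7) = 804.6 units

804.6 units


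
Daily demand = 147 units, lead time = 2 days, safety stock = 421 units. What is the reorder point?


Formula: ROP = (Daily Demand * Lead Time) + Safety Stock
Demand during lead time = 147 * 2 = 294 units
ROP = 294 + 421 = 715 units

715 units


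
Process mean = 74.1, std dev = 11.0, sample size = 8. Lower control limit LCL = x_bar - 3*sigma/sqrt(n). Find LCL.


LCL = 74.1 - 3 * 11.0 / sqrt(8)

62.43


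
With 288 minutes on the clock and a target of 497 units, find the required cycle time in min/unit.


Formula: CT = Available Time / Number of Units
CT = 288 min / 497 units
CT = 0.58 min/unit

0.58 min/unit


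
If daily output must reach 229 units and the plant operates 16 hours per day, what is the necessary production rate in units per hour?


Formula: Production Rate = Daily Demand / Available Hours
Rate = 229 units/day / 16 hours/day
Rate = 14.3 units/hour

14.3 units/hour


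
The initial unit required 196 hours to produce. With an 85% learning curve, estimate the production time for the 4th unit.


Formula: T_n = T_1 * (learning_rate)^(log2(n)) where learning_rate = rate/100
Doublings = log2(4) = 2
T_n = 196 * 0.85^2
T_n = 196 * 0.7225 = 141.6 hours

141.6 hours


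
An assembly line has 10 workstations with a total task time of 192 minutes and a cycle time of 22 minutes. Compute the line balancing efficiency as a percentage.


Formula: Efficiency = Sum of Task Times / (N_stations * CT) * 100
Total station capacity = 10 stations * 22 min = 220 min
Efficiency = 192 / 220 * 100 = 87.3%

87.3%


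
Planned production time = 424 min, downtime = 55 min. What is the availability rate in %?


Formula: Availability = (Planned Time - Downtime) / Planned Time * 100
Uptime = 424 - 55 = 369 min
Availability = 369 / 424 * 100 = 87.0%

87.0%


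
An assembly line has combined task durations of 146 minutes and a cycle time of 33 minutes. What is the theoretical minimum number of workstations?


Formula: N_min = ceil(Sum of Task Times / Cycle Time)
N_min = ceil(146 min / 33 min) = ceil(4.4242)
N_min = 5 stations

5


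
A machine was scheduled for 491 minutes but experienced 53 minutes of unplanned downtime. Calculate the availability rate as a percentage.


Formula: Availability = (Planned Time - Downtime) / Planned Time * 100
Uptime = 491 - 53 = 438 min
Availability = 438 / 491 * 100 = 89.2%

89.2%


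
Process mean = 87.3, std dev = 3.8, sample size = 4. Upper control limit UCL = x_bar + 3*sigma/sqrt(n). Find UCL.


UCL = 87.3 + 3 * 3.8 / sqrt(4)

93.0


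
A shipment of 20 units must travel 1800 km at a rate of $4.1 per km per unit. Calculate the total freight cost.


TC = dist * cost * units = 1800 * 4.1 * 20 = $147600.00

$147600.00


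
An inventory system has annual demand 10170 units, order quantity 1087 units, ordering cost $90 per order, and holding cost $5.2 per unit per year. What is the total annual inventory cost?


TC = 10170/1087 * 90 + 1087/2 * 5.2

$3668.24


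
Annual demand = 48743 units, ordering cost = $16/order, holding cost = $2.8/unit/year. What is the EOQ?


Formula: EOQ = sqrt(2 * D * S / H)
Numerator: 2 * 48743 * 16 = 1559776
2DS/H = 1559776 / 2.8 = 557062.9
EOQ = sqrt(557062.9) = 746.4 units

746.4 units


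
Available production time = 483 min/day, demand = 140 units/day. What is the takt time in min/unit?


Formula: Takt Time = Available Production Time / Customer Demand
Takt = 483 min/day / 140 units/day
Takt = 3.45 min/unit

3.45 min/unit


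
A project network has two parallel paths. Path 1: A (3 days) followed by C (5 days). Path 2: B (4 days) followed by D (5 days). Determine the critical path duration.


Path 1 = 3 + 5 = 8 days
Path 2 = 4 + 5 = 9 days
Duration = max(8, 9) = 9 days

9 days


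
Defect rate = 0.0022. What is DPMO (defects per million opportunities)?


DPMO = defect_rate * 1000000 = 0.0022 * 1000000

2200


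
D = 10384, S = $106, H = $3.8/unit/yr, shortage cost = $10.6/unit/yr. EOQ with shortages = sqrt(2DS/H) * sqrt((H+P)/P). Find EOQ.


Formula: EOQ* = sqrt(2DS/H) * sqrt((H+P)/P)
Base EOQ = sqrt(2*10384*106/3.8) = 761.13 units
Correction = sqrt((3.8+10.6)/10.6) = 1.16554
EOQ* = 761.13 * 1.16554 = 887.1 units

887.1 units


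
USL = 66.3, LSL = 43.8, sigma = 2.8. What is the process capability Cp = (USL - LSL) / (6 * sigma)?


Cp = (66.3 - 43.8) / (6 * 2.8)

1.34


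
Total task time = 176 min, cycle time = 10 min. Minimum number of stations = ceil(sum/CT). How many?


Formula: N_min = ceil(Sum of Task Times / Cycle Time)
N_min = ceil(176 min / 10 min) = ceil(17.6)
N_min = 18 stations

18


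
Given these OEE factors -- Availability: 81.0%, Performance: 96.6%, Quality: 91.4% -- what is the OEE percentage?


Formula: OEE = Availability * Performance * Quality / 10000
A * P = 81.0% * 96.6% / 100 = 78.25%
OEE = 78.25% * 91.4% / 100 = 71.5%

71.5%


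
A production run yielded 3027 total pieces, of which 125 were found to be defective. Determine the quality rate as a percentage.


Formula: Quality Rate = Good Pieces / Total Pieces * 100
Good pieces = 3027 - 125 = 2902
QR = 2902 / 3027 * 100 = 95.9%

95.9%


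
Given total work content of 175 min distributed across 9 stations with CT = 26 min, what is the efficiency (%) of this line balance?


Formula: Efficiency = Sum of Task Times / (N_stations * CT) * 100
Total station capacity = 9 stations * 26 min = 234 min
Efficiency = 175 / 234 * 100 = 74.8%

74.8%


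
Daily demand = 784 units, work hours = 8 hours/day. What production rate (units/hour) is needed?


Formula: Production Rate = Daily Demand / Available Hours
Rate = 784 units/day / 8 hours/day
Rate = 98.0 units/hour

98.0 units/hour


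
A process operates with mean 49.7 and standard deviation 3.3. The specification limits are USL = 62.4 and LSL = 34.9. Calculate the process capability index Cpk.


Cpu = (62.4 - 49.7) / (3 * 3.3) = 1.28
Cpl = (49.7 - 34.9) / (3 * 3.3) = 1.49
Cpk = min(1.28, 1.49) = 1.28

1.28


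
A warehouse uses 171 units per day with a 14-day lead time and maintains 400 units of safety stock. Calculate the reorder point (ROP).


Formula: ROP = (Daily Demand * Lead Time) + Safety Stock
Demand during lead time = 171 * 14 = 2394 units
ROP = 2394 + 400 = 2794 units

2794 units


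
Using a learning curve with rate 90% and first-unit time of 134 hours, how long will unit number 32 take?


Formula: T_n = T_1 * (learning_rate)^(log2(n)) where learning_rate = rate/100
Doublings = log2(32) = 5
T_n = 134 * 0.9^5
T_n = 134 * 0.5905 = 79.1 hours

79.1 hours


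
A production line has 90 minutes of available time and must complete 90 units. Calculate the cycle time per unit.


Formula: CT = Available Time / Number of Units
CT = 90 min / 90 units
CT = 1.0 min/unit

1.0 min/unit


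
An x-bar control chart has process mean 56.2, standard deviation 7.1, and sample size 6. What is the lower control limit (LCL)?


LCL = 56.2 - 3 * 7.1 / sqrt(6)

47.5


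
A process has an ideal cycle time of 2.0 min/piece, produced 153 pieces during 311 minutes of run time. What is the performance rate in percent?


Formula: Performance = (Ideal CT * Total Count) / Run Time * 100
Ideal output time = 2.0 * 153 = 306.0 min
Performance = 306.0 / 311 * 100 = 98.4%

98.4%


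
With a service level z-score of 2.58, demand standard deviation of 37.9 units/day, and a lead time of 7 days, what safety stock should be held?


Formula: SS = z * sigma_d * sqrt(LT)
sqrt(LT) = sqrt(7) = 2.6458
SS = 2.58 * 37.9 * 2.6458
SS = 258.7 units

258.7 units


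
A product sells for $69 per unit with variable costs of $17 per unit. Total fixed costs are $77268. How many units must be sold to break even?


Formula: BEQ = Fixed Costs / (Price - Variable Cost)
Contribution margin = $69 - $17 = $52/unit
BEQ = ceil($77268 / $52/unit) = ceil(1485.92) = 1486 units

1486 units


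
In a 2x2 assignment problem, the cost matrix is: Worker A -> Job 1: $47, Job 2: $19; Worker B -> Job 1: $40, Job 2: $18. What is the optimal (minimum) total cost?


Option 1: A->1 + B->2 = $47 + $18 = $65
Option 2: A->2 + B->1 = $19 + $40 = $59
Min cost = min($65, $59) = $59

$59


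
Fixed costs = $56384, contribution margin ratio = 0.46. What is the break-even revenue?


Formula: BER = Fixed Costs / Contribution Margin Ratio
BER = $56384 / 0.46
BER = $122573.91 (to the nearest cent)

$122573.91


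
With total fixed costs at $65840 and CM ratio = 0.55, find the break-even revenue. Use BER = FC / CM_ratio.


Formula: BER = Fixed Costs / Contribution Margin Ratio
BER = $65840 / 0.55
BER = $119709.09 (to the nearest cent)

$119709.09


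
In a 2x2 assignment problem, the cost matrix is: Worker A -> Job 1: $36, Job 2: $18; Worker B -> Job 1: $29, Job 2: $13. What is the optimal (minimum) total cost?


Option 1: A->1 + B->2 = $36 + $13 = $49
Option 2: A->2 + B->1 = $18 + $29 = $47
Min cost = min($49, $47) = $47

$47


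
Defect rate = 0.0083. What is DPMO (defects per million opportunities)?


DPMO = defect_rate * 1000000 = 0.0083 * 1000000

8300


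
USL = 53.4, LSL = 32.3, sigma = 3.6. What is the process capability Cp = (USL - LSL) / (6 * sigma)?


Cp = (53.4 - 32.3) / (6 * 3.6)

0.98


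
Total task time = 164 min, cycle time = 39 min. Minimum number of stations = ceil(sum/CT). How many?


Formula: N_min = ceil(Sum of Task Times / Cycle Time)
N_min = ceil(164 min / 39 min) = ceil(4.2051)
N_min = 5 stations

5


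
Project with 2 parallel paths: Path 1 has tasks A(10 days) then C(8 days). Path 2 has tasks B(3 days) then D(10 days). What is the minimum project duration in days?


Path 1 = 10 + 8 = 18 days
Path 2 = 3 + 10 = 13 days
Duration = max(18, 13) = 18 days

18 days


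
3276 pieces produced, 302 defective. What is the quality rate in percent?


Formula: Quality Rate = Good Pieces / Total Pieces * 100
Good pieces = 3276 - 302 = 2974
QR = 2974 / 3276 * 100 = 90.8%

90.8%


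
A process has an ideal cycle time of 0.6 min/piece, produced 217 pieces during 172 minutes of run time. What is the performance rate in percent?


Formula: Performance = (Ideal CT * Total Count) / Run Time * 100
Ideal output time = 0.6 * 217 = 130.2 min
Performance = 130.2 / 172 * 100 = 75.7%

75.7%


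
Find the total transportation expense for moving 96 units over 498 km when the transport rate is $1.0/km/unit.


TC = dist * cost * units = 498 * 1.0 * 96 = $47808.00

$47808.00


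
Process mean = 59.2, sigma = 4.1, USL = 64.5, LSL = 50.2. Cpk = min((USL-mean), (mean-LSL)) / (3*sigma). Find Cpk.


Cpu = (64.5 - 59.2) / (3 * 4.1) = 0.43
Cpl = (59.2 - 50.2) / (3 * 4.1) = 0.73
Cpk = min(0.43, 0.73) = 0.43

0.43


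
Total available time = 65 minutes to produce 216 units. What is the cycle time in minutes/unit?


Formula: CT = Available Time / Number of Units
CT = 65 min / 216 units
CT = 0.3 min/unit

0.3 min/unit


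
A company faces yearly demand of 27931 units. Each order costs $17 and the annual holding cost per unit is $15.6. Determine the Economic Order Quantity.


Formula: EOQ = sqrt(2 * D * S / H)
Numerator: 2 * 27931 * 17 = 949654
2DS/H = 949654 / 15.6 = 60875.3
EOQ = sqrt(60875.3) = 246.7 units

246.7 units


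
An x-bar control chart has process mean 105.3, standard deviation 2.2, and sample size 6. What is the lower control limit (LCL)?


LCL = 105.3 - 3 * 2.2 / sqrt(6)

102.61


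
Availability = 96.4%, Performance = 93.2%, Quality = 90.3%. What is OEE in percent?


Formula: OEE = Availability * Performance * Quality / 10000
A * P = 96.4% * 93.2% / 100 = 89.84%
OEE = 89.84% * 90.3% / 100 = 81.1%

81.1%


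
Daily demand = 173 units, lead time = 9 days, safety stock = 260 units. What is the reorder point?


Formula: ROP = (Daily Demand * Lead Time) + Safety Stock
Demand during lead time = 173 * 9 = 1557 units
ROP = 1557 + 260 = 1817 units

1817 units


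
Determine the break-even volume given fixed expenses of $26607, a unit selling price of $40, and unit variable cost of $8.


Formula: BEQ = Fixed Costs / (Price - Variable Cost)
Contribution margin = $40 - $8 = $32/unit
BEQ = ceil($26607 / $32/unit) = ceil(831.47) = 832 units

832 units


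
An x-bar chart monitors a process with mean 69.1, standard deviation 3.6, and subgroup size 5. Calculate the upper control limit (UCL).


UCL = 69.1 + 3 * 3.6 / sqrt(5)

73.93


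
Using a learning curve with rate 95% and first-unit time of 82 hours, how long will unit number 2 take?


Formula: T_n = T_1 * (learning_rate)^(log2(n)) where learning_rate = rate/100
Doublings = log2(2) = 1
T_n = 82 * 0.95^1
T_n = 82 * 0.95 = 77.9 hours

77.9 hours


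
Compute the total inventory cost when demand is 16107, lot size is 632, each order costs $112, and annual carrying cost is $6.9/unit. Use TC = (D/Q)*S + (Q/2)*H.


TC = 16107/632 * 112 + 632/2 * 6.9

$5034.81


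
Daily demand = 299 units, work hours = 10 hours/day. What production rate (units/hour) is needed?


Formula: Production Rate = Daily Demand / Available Hours
Rate = 299 units/day / 10 hours/day
Rate = 29.9 units/hour

29.9 units/hour


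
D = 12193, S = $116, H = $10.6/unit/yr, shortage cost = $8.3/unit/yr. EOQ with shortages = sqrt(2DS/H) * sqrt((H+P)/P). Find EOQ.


Formula: EOQ* = sqrt(2DS/H) * sqrt((H+P)/P)
Base EOQ = sqrt(2*12193*116/10.6) = 516.59 units
Correction = sqrt((10.6+8.3)/8.3) = 1.50901
EOQ* = 516.59 * 1.50901 = 779.5 units

779.5 units


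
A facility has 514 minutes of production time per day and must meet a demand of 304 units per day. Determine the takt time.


Formula: Takt Time = Available Production Time / Customer Demand
Takt = 514 min/day / 304 units/day
Takt = 1.69 min/unit

1.69 min/unit


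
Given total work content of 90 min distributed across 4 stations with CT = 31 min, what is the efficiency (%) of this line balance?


Formula: Efficiency = Sum of Task Times / (N_stations * CT) * 100
Total station capacity = 4 stations * 31 min = 124 min
Efficiency = 90 / 124 * 100 = 72.6%

72.6%


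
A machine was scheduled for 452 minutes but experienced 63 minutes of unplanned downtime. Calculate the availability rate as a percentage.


Formula: Availability = (Planned Time - Downtime) / Planned Time * 100
Uptime = 452 - 63 = 389 min
Availability = 389 / 452 * 100 = 86.1%

86.1%


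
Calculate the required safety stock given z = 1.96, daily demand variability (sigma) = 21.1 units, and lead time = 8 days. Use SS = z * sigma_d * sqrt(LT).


Formula: SS = z * sigma_d * sqrt(LT)
sqrt(LT) = sqrt(8) = 2.8284
SS = 1.96 * 21.1 * 2.8284
SS = 117.0 units

117.0 units


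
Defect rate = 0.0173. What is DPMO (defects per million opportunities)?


DPMO = defect_rate * 1000000 = 0.0173 * 1000000

17300


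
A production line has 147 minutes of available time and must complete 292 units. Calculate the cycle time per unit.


Formula: CT = Available Time / Number of Units
CT = 147 min / 292 units
CT = 0.5 min/unit

0.5 min/unit


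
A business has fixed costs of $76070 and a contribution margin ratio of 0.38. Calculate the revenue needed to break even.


Formula: BER = Fixed Costs / Contribution Margin Ratio
BER = $76070 / 0.38
BER = $200184.21 (to the nearest cent)

$200184.21


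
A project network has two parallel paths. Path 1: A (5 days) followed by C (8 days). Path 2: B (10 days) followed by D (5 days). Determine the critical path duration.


Path 1 = 5 + 8 = 13 days
Path 2 = 10 + 5 = 15 days
Duration = max(13, 15) = 15 days

15 days


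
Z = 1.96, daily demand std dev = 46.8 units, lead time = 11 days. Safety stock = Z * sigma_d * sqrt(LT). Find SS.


Formula: SS = z * sigma_d * sqrt(LT)
sqrt(LT) = sqrt(11) = 3.3166
SS = 1.96 * 46.8 * 3.3166
SS = 304.2 units

304.2 units


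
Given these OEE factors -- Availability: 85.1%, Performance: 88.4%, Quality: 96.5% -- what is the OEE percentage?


Formula: OEE = Availability * Performance * Quality / 10000
A * P = 85.1% * 88.4% / 100 = 75.23%
OEE = 75.23% * 96.5% / 100 = 72.6%

72.6%


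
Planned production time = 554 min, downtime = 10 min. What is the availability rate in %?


Formula: Availability = (Planned Time - Downtime) / Planned Time * 100
Uptime = 554 - 10 = 544 min
Availability = 544 / 554 * 100 = 98.2%

98.2%


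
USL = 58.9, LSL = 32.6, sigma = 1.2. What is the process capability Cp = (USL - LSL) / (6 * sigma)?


Cp = (58.9 - 32.6) / (6 * 1.2)

3.65


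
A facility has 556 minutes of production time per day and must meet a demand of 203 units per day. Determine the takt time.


Formula: Takt Time = Available Production Time / Customer Demand
Takt = 556 min/day / 203 units/day
Takt = 2.74 min/unit

2.74 min/unit


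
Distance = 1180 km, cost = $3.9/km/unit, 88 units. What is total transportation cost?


TC = dist * cost * units = 1180 * 3.9 * 88 = $404976.00

$404976.00


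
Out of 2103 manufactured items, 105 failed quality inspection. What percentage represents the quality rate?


Formula: Quality Rate = Good Pieces / Total Pieces * 100
Good pieces = 2103 - 105 = 1998
QR = 1998 / 2103 * 100 = 95.0%

95.0%


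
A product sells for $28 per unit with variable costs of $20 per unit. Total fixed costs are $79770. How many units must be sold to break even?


Formula: BEQ = Fixed Costs / (Price - Variable Cost)
Contribution margin = $28 - $20 = $8/unit
BEQ = ceil($79770 / $8/unit) = ceil(9971.25) = 9972 units

9972 units


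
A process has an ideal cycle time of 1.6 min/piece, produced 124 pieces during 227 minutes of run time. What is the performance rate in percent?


Formula: Performance = (Ideal CT * Total Count) / Run Time * 100
Ideal output time = 1.6 * 124 = 198.4 min
Performance = 198.4 / 227 * 100 = 87.4%

87.4%


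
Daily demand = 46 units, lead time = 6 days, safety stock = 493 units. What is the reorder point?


Formula: ROP = (Daily Demand * Lead Time) + Safety Stock
Demand during lead time = 46 * 6 = 276 units
ROP = 276 + 493 = 769 units

769 units


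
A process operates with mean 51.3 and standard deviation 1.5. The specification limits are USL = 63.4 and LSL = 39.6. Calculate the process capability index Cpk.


Cpu = (63.4 - 51.3) / (3 * 1.5) = 2.69
Cpl = (51.3 - 39.6) / (3 * 1.5) = 2.6
Cpk = min(2.69, 2.6) = 2.6

2.6


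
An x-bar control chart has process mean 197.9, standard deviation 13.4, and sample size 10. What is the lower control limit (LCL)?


LCL = 197.9 - 3 * 13.4 / sqrt(10)

185.19


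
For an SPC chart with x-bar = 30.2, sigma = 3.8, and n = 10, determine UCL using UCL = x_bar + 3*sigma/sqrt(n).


UCL = 30.2 + 3 * 3.8 / sqrt(10)

33.8


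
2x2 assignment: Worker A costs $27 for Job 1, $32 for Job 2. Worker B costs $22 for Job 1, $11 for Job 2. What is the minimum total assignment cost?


Option 1: A->1 + B->2 = $27 + $11 = $38
Option 2: A->2 + B->1 = $32 + $22 = $54
Min cost = min($38, $54) = $38

$38


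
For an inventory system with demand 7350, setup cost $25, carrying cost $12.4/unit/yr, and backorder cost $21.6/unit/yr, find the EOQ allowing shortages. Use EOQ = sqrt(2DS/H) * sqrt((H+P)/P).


Formula: EOQ* = sqrt(2DS/H) * sqrt((H+P)/P)
Base EOQ = sqrt(2*7350*25/12.4) = 172.15 units
Correction = sqrt((12.4+21.6)/21.6) = 1.25462
EOQ* = 172.15 * 1.25462 = 216.0 units

216.0 units


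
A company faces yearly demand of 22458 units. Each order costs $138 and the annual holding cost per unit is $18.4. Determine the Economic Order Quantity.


Formula: EOQ = sqrt(2 * D * S / H)
Numerator: 2 * 22458 * 138 = 6198408
2DS/H = 6198408 / 18.4 = 336870.0
EOQ = sqrt(336870.0) = 580.4 units

580.4 units


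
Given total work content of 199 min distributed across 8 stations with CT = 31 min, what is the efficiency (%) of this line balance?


Formula: Efficiency = Sum of Task Times / (N_stations * CT) * 100
Total station capacity = 8 stations * 31 min = 248 min
Efficiency = 199 / 248 * 100 = 80.2%

80.2%


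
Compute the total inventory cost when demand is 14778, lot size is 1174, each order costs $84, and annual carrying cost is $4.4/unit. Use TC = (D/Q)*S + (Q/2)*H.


TC = 14778/1174 * 84 + 1174/2 * 4.4

$3640.17


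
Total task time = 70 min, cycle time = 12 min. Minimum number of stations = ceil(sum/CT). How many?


Formula: N_min = ceil(Sum of Task Times / Cycle Time)
N_min = ceil(70 min / 12 min) = ceil(5.8333)
N_min = 6 stations

6


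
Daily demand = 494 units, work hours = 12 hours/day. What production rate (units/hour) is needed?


Formula: Production Rate = Daily Demand / Available Hours
Rate = 494 units/day / 12 hours/day
Rate = 41.2 units/hour

41.2 units/hour


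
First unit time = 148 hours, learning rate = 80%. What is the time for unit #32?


Formula: T_n = T_1 * (learning_rate)^(log2(n)) where learning_rate = rate/100
Doublings = log2(32) = 5
T_n = 148 * 0.8^5
T_n = 148 * 0.3277 = 48.5 hours

48.5 hours


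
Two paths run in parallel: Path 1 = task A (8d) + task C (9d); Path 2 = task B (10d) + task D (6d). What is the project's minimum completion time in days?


Path 1 = 8 + 9 = 17 days
Path 2 = 10 + 6 = 16 days
Duration = max(17, 16) = 17 days

17 days


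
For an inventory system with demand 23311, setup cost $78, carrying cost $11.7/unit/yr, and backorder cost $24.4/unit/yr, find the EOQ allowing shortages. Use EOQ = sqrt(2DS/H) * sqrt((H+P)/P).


Formula: EOQ* = sqrt(2DS/H) * sqrt((H+P)/P)
Base EOQ = sqrt(2*23311*78/11.7) = 557.51 units
Correction = sqrt((11.7+24.4)/24.4) = 1.21635
EOQ* = 557.51 * 1.21635 = 678.1 units

678.1 units


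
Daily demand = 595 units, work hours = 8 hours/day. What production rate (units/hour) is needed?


Formula: Production Rate = Daily Demand / Available Hours
Rate = 595 units/day / 8 hours/day
Rate = 74.4 units/hour

74.4 units/hour


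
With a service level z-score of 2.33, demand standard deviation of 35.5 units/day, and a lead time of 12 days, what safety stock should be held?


Formula: SS = z * sigma_d * sqrt(LT)
sqrt(LT) = sqrt(12) = 3.4641
SS = 2.33 * 35.5 * 3.4641
SS = 286.5 units

286.5 units


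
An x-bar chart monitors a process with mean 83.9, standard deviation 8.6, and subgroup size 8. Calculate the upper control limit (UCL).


UCL = 83.9 + 3 * 8.6 / sqrt(8)

93.02


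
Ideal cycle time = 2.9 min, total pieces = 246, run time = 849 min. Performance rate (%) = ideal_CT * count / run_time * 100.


Formula: Performance = (Ideal CT * Total Count) / Run Time * 100
Ideal output time = 2.9 * 246 = 713.4 min
Performance = 713.4 / 849 * 100 = 84.0%

84.0%


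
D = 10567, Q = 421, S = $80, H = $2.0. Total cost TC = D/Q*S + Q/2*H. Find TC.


TC = 10567/421 * 80 + 421/2 * 2.0

$2428.98


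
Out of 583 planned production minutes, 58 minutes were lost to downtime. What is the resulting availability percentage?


Formula: Availability = (Planned Time - Downtime) / Planned Time * 100
Uptime = 583 - 58 = 525 min
Availability = 525 / 583 * 100 = 90.1%

90.1%


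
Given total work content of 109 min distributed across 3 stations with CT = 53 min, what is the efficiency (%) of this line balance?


Formula: Efficiency = Sum of Task Times / (N_stations * CT) * 100
Total station capacity = 3 stations * 53 min = 159 min
Efficiency = 109 / 159 * 100 = 68.6%

68.6%


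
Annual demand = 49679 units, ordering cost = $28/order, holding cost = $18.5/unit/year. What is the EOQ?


Formula: EOQ = sqrt(2 * D * S / H)
Numerator: 2 * 49679 * 28 = 2782024
2DS/H = 2782024 / 18.5 = 150379.7
EOQ = sqrt(150379.7) = 387.8 units

387.8 units


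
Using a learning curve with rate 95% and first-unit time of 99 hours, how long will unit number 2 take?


Formula: T_n = T_1 * (learning_rate)^(log2(n)) where learning_rate = rate/100
Doublings = log2(2) = 1
T_n = 99 * 0.95^1
T_n = 99 * 0.95 = 94.1 hours

94.1 hours


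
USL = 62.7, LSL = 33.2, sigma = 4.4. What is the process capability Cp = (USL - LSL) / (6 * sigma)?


Cp = (62.7 - 33.2) / (6 * 4.4)

1.12


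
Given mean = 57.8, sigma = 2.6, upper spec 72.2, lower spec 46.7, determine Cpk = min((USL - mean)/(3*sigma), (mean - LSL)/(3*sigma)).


Cpu = (72.2 - 57.8) / (3 * 2.6) = 1.85
Cpl = (57.8 - 46.7) / (3 * 2.6) = 1.42
Cpk = min(1.85, 1.42) = 1.42

1.42


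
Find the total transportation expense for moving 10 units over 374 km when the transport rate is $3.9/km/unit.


TC = dist * cost * units = 374 * 3.9 * 10 = $14586.00

$14586.00


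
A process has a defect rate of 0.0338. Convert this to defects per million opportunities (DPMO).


DPMO = defect_rate * 1000000 = 0.0338 * 1000000

33800


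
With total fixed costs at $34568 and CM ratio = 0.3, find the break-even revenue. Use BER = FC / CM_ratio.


Formula: BER = Fixed Costs / Contribution Margin Ratio
BER = $34568 / 0.3
BER = $115226.67 (to the nearest cent)

$115226.67


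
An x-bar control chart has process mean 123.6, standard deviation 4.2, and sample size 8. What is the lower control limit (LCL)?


LCL = 123.6 - 3 * 4.2 / sqrt(8)

119.15


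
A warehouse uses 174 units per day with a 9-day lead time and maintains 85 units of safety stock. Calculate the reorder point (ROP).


Formula: ROP = (Daily Demand * Lead Time) + Safety Stock
Demand during lead time = 174 * 9 = 1566 units
ROP = 1566 + 85 = 1651 units

1651 units


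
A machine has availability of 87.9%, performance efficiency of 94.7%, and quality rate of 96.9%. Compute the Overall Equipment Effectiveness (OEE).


Formula: OEE = Availability * Performance * Quality / 10000
A * P = 87.9% * 94.7% / 100 = 83.24%
OEE = 83.24% * 96.9% / 100 = 80.7%

80.7%


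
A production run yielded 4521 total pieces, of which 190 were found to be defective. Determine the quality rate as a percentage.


Formula: Quality Rate = Good Pieces / Total Pieces * 100
Good pieces = 4521 - 190 = 4331
QR = 4331 / 4521 * 100 = 95.8%

95.8%


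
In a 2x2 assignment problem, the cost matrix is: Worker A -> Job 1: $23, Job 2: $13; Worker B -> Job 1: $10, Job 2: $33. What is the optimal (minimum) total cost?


Option 1: A->1 + B->2 = $23 + $33 = $56
Option 2: A->2 + B->1 = $13 + $10 = $23
Min cost = min($56, $23) = $23

$23


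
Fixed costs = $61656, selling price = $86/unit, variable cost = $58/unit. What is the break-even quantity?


Formula: BEQ = Fixed Costs / (Price - Variable Cost)
Contribution margin = $86 - $58 = $28/unit
BEQ = ceil($61656 / $28/unit) = ceil(2202.0) = 2202 units

2202 units


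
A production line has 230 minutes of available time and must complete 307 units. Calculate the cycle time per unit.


Formula: CT = Available Time / Number of Units
CT = 230 min / 307 units
CT = 0.75 min/unit

0.75 min/unit


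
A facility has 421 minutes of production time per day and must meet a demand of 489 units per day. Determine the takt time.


Formula: Takt Time = Available Production Time / Customer Demand
Takt = 421 min/day / 489 units/day
Takt = 0.86 min/unit

0.86 min/unit


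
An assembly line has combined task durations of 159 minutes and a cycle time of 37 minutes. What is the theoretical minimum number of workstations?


Formula: N_min = ceil(Sum of Task Times / Cycle Time)
N_min = ceil(159 min / 37 min) = ceil(4.2973)
N_min = 5 stations

5


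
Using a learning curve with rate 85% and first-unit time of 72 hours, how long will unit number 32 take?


Formula: T_n = T_1 * (learning_rate)^(log2(n)) where learning_rate = rate/100
Doublings = log2(32) = 5
T_n = 72 * 0.85^5
T_n = 72 * 0.4437 = 31.9 hours

31.9 hours


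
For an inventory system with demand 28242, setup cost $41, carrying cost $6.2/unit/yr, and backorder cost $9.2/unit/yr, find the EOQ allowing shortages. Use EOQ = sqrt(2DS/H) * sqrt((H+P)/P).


Formula: EOQ* = sqrt(2DS/H) * sqrt((H+P)/P)
Base EOQ = sqrt(2*28242*41/6.2) = 611.17 units
Correction = sqrt((6.2+9.2)/9.2) = 1.2938
EOQ* = 611.17 * 1.2938 = 790.7 units

790.7 units


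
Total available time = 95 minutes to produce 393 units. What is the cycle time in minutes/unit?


Formula: CT = Available Time / Number of Units
CT = 95 min / 393 units
CT = 0.24 min/unit

0.24 min/unit


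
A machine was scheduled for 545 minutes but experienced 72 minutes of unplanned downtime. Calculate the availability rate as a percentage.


Formula: Availability = (Planned Time - Downtime) / Planned Time * 100
Uptime = 545 - 72 = 473 min
Availability = 473 / 545 * 100 = 86.8%

86.8%


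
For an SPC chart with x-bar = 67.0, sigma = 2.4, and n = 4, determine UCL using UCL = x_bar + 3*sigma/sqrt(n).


UCL = 67.0 + 3 * 2.4 / sqrt(4)

70.6


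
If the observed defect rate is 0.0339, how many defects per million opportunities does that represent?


DPMO = defect_rate * 1000000 = 0.0339 * 1000000

33900


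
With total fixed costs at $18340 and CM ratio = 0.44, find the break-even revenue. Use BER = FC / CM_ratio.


Formula: BER = Fixed Costs / Contribution Margin Ratio
BER = $18340 / 0.44
BER = $41681.82 (to the nearest cent)

$41681.82


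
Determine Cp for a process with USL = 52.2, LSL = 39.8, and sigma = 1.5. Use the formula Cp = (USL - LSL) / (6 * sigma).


Cp = (52.2 - 39.8) / (6 * 1.5)

1.38


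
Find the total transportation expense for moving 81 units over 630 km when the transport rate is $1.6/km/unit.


TC = dist * cost * units = 630 * 1.6 * 81 = $81648.00

$81648.00


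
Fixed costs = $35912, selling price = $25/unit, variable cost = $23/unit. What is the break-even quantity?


Formula: BEQ = Fixed Costs / (Price - Variable Cost)
Contribution margin = $25 - $23 = $2/unit
BEQ = ceil($35912 / $2/unit) = ceil(17956.0) = 17956 units

17956 units


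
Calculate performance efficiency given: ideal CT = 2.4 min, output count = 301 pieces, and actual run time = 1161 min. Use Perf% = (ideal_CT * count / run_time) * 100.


Formula: Performance = (Ideal CT * Total Count) / Run Time * 100
Ideal output time = 2.4 * 301 = 722.4 min
Performance = 722.4 / 1161 * 100 = 62.2%

62.2%


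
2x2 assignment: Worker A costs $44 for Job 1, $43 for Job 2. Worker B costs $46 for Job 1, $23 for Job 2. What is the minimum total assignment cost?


Option 1: A->1 + B->2 = $44 + $23 = $67
Option 2: A->2 + B->1 = $43 + $46 = $89
Min cost = min($67, $89) = $67

$67


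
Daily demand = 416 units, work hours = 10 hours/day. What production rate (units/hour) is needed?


Formula: Production Rate = Daily Demand / Available Hours
Rate = 416 units/day / 10 hours/day
Rate = 41.6 units/hour

41.6 units/hour


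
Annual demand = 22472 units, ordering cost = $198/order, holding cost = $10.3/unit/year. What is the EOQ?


Formula: EOQ = sqrt(2 * D * S / H)
Numerator: 2 * 22472 * 198 = 8898912
2DS/H = 8898912 / 10.3 = 863972.0
EOQ = sqrt(863972.0) = 929.5 units

929.5 units


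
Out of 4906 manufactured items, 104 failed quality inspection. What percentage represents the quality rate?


Formula: Quality Rate = Good Pieces / Total Pieces * 100
Good pieces = 4906 - 104 = 4802
QR = 4802 / 4906 * 100 = 97.9%

97.9%


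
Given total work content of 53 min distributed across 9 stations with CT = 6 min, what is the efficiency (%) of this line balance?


Formula: Efficiency = Sum of Task Times / (N_stations * CT) * 100
Total station capacity = 9 stations * 6 min = 54 min
Efficiency = 53 / 54 * 100 = 98.1%

98.1%


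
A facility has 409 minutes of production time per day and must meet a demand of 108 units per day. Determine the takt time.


Formula: Takt Time = Available Production Time / Customer Demand
Takt = 409 min/day / 108 units/day
Takt = 3.79 min/unit

3.79 min/unit


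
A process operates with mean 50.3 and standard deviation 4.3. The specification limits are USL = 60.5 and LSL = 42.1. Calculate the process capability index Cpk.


Cpu = (60.5 - 50.3) / (3 * 4.3) = 0.79
Cpl = (50.3 - 42.1) / (3 * 4.3) = 0.64
Cpk = min(0.79, 0.64) = 0.64

0.64


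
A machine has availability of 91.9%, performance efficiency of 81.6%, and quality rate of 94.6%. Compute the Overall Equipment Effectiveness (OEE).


Formula: OEE = Availability * Performance * Quality / 10000
A * P = 91.9% * 81.6% / 100 = 74.99%
OEE = 74.99% * 94.6% / 100 = 70.9%

70.9%


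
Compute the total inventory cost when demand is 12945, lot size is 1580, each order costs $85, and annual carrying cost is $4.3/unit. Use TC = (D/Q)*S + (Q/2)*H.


TC = 12945/1580 * 85 + 1580/2 * 4.3

$4093.41


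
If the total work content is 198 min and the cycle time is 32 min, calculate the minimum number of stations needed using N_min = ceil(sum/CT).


Formula: N_min = ceil(Sum of Task Times / Cycle Time)
N_min = ceil(198 min / 32 min) = ceil(6.1875)
N_min = 7 stations

7


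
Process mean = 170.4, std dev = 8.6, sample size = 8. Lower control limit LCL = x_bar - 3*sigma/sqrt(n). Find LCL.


LCL = 170.4 - 3 * 8.6 / sqrt(8)

161.28


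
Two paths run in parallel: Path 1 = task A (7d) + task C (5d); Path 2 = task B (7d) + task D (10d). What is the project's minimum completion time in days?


Path 1 = 7 + 5 = 12 days
Path 2 = 7 + 10 = 17 days
Duration = max(12, 17) = 17 days

17 days


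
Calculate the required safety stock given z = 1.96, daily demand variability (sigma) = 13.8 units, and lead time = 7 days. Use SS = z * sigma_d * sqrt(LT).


Formula: SS = z * sigma_d * sqrt(LT)
sqrt(LT) = sqrt(7) = 2.6458
SS = 1.96 * 13.8 * 2.6458
SS = 71.6 units

71.6 units
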